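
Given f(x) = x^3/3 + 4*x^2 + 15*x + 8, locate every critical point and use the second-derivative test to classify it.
f'(x) = x^2 + 8*x + 15

Solve f'(x) = 0:
  Factor: x^2 + 8*x + 15 = (x + 3)*(x + 5) = 0.
  ⇒ x = -5, -3

f''(x) = 2*x + 8
Second-derivative test at each critical point:
  f''(-5) = -2 < 0 → local maximum
  f''(-3) = 2 > 0 → local minimum

Critical points: x = -5 (local maximum); x = -3 (local minimum)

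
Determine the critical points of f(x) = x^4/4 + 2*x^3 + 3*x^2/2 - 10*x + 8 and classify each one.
f'(x) = x^3 + 6*x^2 + 3*x - 10

Solve f'(x) = 0:
  Factor: x^3 + 6*x^2 + 3*x - 10 = (x - 1)*(x + 2)*(x + 5) = 0.
  ⇒ x = -5, -2, 1

f''(x) = 3*x^2 + 12*x + 3
Second-derivative test at each critical point:
  f''(-5) = 18 > 0 → local minimum
  f''(-2) = -9 < 0 → local maximum
  f''(1) = 18 > 0 → local minimum

Critical points: x = -5 (local minimum); x = -2 (local maximum); x = 1 (local minimum)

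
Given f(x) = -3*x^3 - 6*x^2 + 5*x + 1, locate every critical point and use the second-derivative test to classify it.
f'(x) = -9*x^2 - 12*x + 5

Solve f'(x) = 0:
  Factor: -9*x^2 - 12*x + 5 = -(3*x - 1)*(3*x + 5) = 0.
  ⇒ x = -5/3, 1/3

f''(x) = -18*x - 12
Second-derivative test at each critical point:
  f''(-5/3) = 18 > 0 → local minimum
  f''(1/3) = -18 < 0 → local maximum

Critical points: x = -5/3 (local minimum); x = 1/3 (local maximum)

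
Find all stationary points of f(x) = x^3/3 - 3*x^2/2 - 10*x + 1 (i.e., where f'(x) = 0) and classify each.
f'(x) = x^2 - 3*x - 10

Solve f'(x) = 0:
  Factor: x^2 - 3*x - 10 = (x - 5)*(x + 2) = 0.
  ⇒ x = -2, 5

f''(x) = 2*x - 3
Second-derivative test at each critical point:
  f''(-2) = -7 < 0 → local maximum
  f''(5) = 7 > 0 → local minimum

Critical points: x = -2 (local maximum); x = 5 (local minimum)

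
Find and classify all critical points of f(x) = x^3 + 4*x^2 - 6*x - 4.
f'(x) = 3*x^2 + 8*x - 6

Solve f'(x) = 0:
  3*x^2 + 8*x - 6 = 0 has no rational roots; quadratic formula: x = (-8 ± √136)/6.
  ⇒ x = -sqrt(34)/3 - 4/3 ≈ -3.2770, -4/3 + sqrt(34)/3 ≈ 0.6103

f''(x) = 6*x + 8
Second-derivative test at each critical point:
  f''(-3.2770) = -11.6619 < 0 → local maximum
  f''(0.6103) = 11.6619 > 0 → local minimum

Critical points: x = -sqrt(34)/3 - 4/3 ≈ -3.2770 (local maximum); x = -4/3 + sqrt(34)/3 ≈ 0.6103 (local minimum)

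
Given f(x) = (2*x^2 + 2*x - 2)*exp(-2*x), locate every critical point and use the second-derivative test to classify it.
f'(x) = 2*(3 - 2*x^2)*exp(-2*x)

Solve f'(x) = 0:
  f'(x) = (6 - 4*x^2)·exp(-2*x) and exp(-2*x) > 0 for every x, so f'(x) = 0 ⇔ 6 - 4*x^2 = 0.
  Factor: 6 - 4*x^2 = -2*(2*x^2 - 3); 2*x^2 - 3 = 0 has no rational roots; quadratic formula: x = (0 ± √24)/4.
  ⇒ x = -sqrt(6)/2 ≈ -1.2247, sqrt(6)/2 ≈ 1.2247

f''(x) = 4*(2*x^2 - 2*x - 3)*exp(-2*x)
Second-derivative test at each critical point:
  f''(-1.2247) = 113.4842 > 0 → local minimum
  f''(1.2247) = -0.8459 < 0 → local maximum

Critical points: x = -sqrt(6)/2 ≈ -1.2247 (local minimum); x = sqrt(6)/2 ≈ 1.2247 (local maximum)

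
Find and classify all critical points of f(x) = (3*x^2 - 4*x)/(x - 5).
f'(x) = (3*x^2 - 30*x + 20)/(x^2 - 10*x + 25)

Solve f'(x) = 0:
  f'(x) = (3*x^2 - 30*x + 20)/(x - 5)^2; the denominator is positive wherever f is defined, so f'(x) = 0 ⇔ 3*x^2 - 30*x + 20 = 0.
  3*x^2 - 30*x + 20 = 0 has no rational roots; quadratic formula: x = (30 ± √660)/6.
  ⇒ x = 5 - sqrt(165)/3 ≈ 0.7183, sqrt(165)/3 + 5 ≈ 9.2817

f''(x) = 110/(x^3 - 15*x^2 + 75*x - 125)
Second-derivative test at each critical point:
  f''(0.7183) = -1.4013 < 0 → local maximum
  f''(9.2817) = 1.4013 > 0 → local minimum

Critical points: x = 5 - sqrt(165)/3 ≈ 0.7183 (local maximum); x = sqrt(165)/3 + 5 ≈ 9.2817 (local minimum)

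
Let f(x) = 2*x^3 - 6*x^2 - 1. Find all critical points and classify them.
f'(x) = 6*x*(x - 2)

Solve f'(x) = 0:
  Factor: 6*x^2 - 12*x = 6*x*(x - 2) = 0.
  ⇒ x = 0, 2

f''(x) = 12*x - 12
Second-derivative test at each critical point:
  f''(0) = -12 < 0 → local maximum
  f''(2) = 12 > 0 → local minimum

Critical points: x = 0 (local maximum); x = 2 (local minimum)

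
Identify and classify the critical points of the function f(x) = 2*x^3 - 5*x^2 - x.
f'(x) = 6*x^2 - 10*x - 1

Solve f'(x) = 0:
  6*x^2 - 10*x - 1 = 0 has no rational roots; quadratic formula: x = (10 ± √124)/12.
  ⇒ x = 5/6 - sqrt(31)/6 ≈ -0.0946, 5/6 + sqrt(31)/6 ≈ 1.7613

f''(x) = 12*x - 10
Second-derivative test at each critical point:
  f''(-0.0946) = -11.1355 < 0 → local maximum
  f''(1.7613) = 11.1355 > 0 → local minimum

Critical points: x = 5/6 - sqrt(31)/6 ≈ -0.0946 (local maximum); x = 5/6 + sqrt(31)/6 ≈ 1.7613 (local minimum)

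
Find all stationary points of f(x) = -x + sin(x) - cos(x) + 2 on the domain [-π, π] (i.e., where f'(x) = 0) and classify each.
f'(x) = sin(x) + cos(x) - 1

Solve f'(x) = 0 on [-π, π]:
  f'(x) = 0 ⇔ sin(x) + cos(x) = 1. Write the left side as R·cos(x + φ) with R = √(1² + (-1)²) = sqrt(2), cos φ = sqrt(2)/2, sin φ = -sqrt(2)/2; then cos(x + φ) = sqrt(2)/2. Solve for x and keep the solutions lying in [-π, π].
  ⇒ x = 0, pi/2 ≈ 1.5708

f''(x) = -sin(x) + cos(x)
Second-derivative test at each critical point:
  f''(0) = 1 > 0 → local minimum
  f''(1.5708) = -1 < 0 → local maximum

Critical points: x = 0 (local minimum); x = pi/2 ≈ 1.5708 (local maximum)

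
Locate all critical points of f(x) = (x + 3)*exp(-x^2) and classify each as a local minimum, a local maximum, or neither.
f'(x) = (-2*x*(x + 3) + 1)*exp(-x^2)

Solve f'(x) = 0:
  f'(x) = (-2*x^2 - 6*x + 1)·exp(-x^2) and exp(-x^2) > 0 for every x, so f'(x) = 0 ⇔ -2*x^2 - 6*x + 1 = 0.
  2*x^2 + 6*x - 1 = 0 has no rational roots; quadratic formula: x = (-6 ± √44)/4.
  ⇒ x = -sqrt(11)/2 - 3/2 ≈ -3.1583, -3/2 + sqrt(11)/2 ≈ 0.1583

f''(x) = 2*(2*x^2*(x + 3) - 3*x - 3)*exp(-x^2)
Second-derivative test at each critical point:
  f''(-3.1583) = 3.088e-04 > 0 → local minimum
  f''(0.1583) = -6.4691 < 0 → local maximum

Critical points: x = -sqrt(11)/2 - 3/2 ≈ -3.1583 (local minimum); x = -3/2 + sqrt(11)/2 ≈ 0.1583 (local maximum)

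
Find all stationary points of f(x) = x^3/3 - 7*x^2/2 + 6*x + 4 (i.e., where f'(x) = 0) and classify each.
f'(x) = x^2 - 7*x + 6

Solve f'(x) = 0:
  Factor: x^2 - 7*x + 6 = (x - 6)*(x - 1) = 0.
  ⇒ x = 1, 6

f''(x) = 2*x - 7
Second-derivative test at each critical point:
  f''(1) = -5 < 0 → local maximum
  f''(6) = 5 > 0 → local minimum

Critical points: x = 1 (local maximum); x = 6 (local minimum)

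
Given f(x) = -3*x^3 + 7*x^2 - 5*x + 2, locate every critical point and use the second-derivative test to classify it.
f'(x) = -9*x^2 + 14*x - 5

Solve f'(x) = 0:
  Factor: -9*x^2 + 14*x - 5 = -(x - 1)*(9*x - 5) = 0.
  ⇒ x = 5/9, 1

f''(x) = 14 - 18*x
Second-derivative test at each critical point:
  f''(5/9) = 4 > 0 → local minimum
  f''(1) = -4 < 0 → local maximum

Critical points: x = 5/9 (local minimum); x = 1 (local maximum)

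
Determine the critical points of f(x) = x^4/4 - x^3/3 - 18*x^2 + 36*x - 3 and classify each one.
f'(x) = x^3 - x^2 - 36*x + 36

Solve f'(x) = 0:
  Factor: x^3 - x^2 - 36*x + 36 = (x - 6)*(x - 1)*(x + 6) = 0.
  ⇒ x = -6, 1, 6

f''(x) = 3*x^2 - 2*x - 36
Second-derivative test at each critical point:
  f''(-6) = 84 > 0 → local minimum
  f''(1) = -35 < 0 → local maximum
  f''(6) = 60 > 0 → local minimum

Critical points: x = -6 (local minimum); x = 1 (local maximum); x = 6 (local minimum)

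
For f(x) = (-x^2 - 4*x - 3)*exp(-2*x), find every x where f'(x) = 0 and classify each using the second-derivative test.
f'(x) = 2*(x^2 + 3*x + 1)*exp(-2*x)

Solve f'(x) = 0:
  f'(x) = (2*x^2 + 6*x + 2)·exp(-2*x) and exp(-2*x) > 0 for every x, so f'(x) = 0 ⇔ 2*x^2 + 6*x + 2 = 0.
  Factor: 2*x^2 + 6*x + 2 = 2*(x^2 + 3*x + 1); x^2 + 3*x + 1 = 0 has no rational roots; quadratic formula: x = (-3 ± √5)/2.
  ⇒ x = -3/2 - sqrt(5)/2 ≈ -2.6180, -3/2 + sqrt(5)/2 ≈ -0.3820

f''(x) = 2*(-2*x^2 - 4*x + 1)*exp(-2*x)
Second-derivative test at each critical point:
  f''(-2.6180) = -840.4472 < 0 → local maximum
  f''(-0.3820) = 9.6003 > 0 → local minimum

Critical points: x = -3/2 - sqrt(5)/2 ≈ -2.6180 (local maximum); x = -3/2 + sqrt(5)/2 ≈ -0.3820 (local minimum)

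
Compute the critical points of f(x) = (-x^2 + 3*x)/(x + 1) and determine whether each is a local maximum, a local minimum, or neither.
f'(x) = (-x^2 - 2*x + 3)/(x^2 + 2*x + 1)

Solve f'(x) = 0:
  f'(x) = -(x - 1)*(x + 3)/(x + 1)^2; the denominator is positive wherever f is defined, so f'(x) = 0 ⇔ -x^2 - 2*x + 3 = 0.
  Factor: -x^2 - 2*x + 3 = -(x - 1)*(x + 3) = 0.
  ⇒ x = -3, 1

f''(x) = -8/(x^3 + 3*x^2 + 3*x + 1)
Second-derivative test at each critical point:
  f''(-3) = 1 > 0 → local minimum
  f''(1) = -1 < 0 → local maximum

Critical points: x = -3 (local minimum); x = 1 (local maximum)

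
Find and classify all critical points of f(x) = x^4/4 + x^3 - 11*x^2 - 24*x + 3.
f'(x) = x^3 + 3*x^2 - 22*x - 24

Solve f'(x) = 0:
  Factor: x^3 + 3*x^2 - 22*x - 24 = (x - 4)*(x + 1)*(x + 6) = 0.
  ⇒ x = -6, -1, 4

f''(x) = 3*x^2 + 6*x - 22
Second-derivative test at each critical point:
  f''(-6) = 50 > 0 → local minimum
  f''(-1) = -25 < 0 → local maximum
  f''(4) = 50 > 0 → local minimum

Critical points: x = -6 (local minimum); x = -1 (local maximum); x = 4 (local minimum)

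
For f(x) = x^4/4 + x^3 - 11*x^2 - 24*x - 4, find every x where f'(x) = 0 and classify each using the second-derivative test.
f'(x) = x^3 + 3*x^2 - 22*x - 24

Solve f'(x) = 0:
  Factor: x^3 + 3*x^2 - 22*x - 24 = (x - 4)*(x + 1)*(x + 6) = 0.
  ⇒ x = -6, -1, 4

f''(x) = 3*x^2 + 6*x - 22
Second-derivative test at each critical point:
  f''(-6) = 50 > 0 → local minimum
  f''(-1) = -25 < 0 → local maximum
  f''(4) = 50 > 0 → local minimum

Critical points: x = -6 (local minimum); x = -1 (local maximum); x = 4 (local minimum)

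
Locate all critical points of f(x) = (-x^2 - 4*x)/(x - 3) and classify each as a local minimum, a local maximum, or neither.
f'(x) = (-x^2 + 6*x + 12)/(x^2 - 6*x + 9)

Solve f'(x) = 0:
  f'(x) = -(x^2 - 6*x - 12)/(x - 3)^2; the denominator is positive wherever f is defined, so f'(x) = 0 ⇔ -x^2 + 6*x + 12 = 0.
  x^2 - 6*x - 12 = 0 has no rational roots; quadratic formula: x = (6 ± √84)/2.
  ⇒ x = 3 - sqrt(21) ≈ -1.5826, 3 + sqrt(21) ≈ 7.5826

f''(x) = -42/(x^3 - 9*x^2 + 27*x - 27)
Second-derivative test at each critical point:
  f''(-1.5826) = 0.4364 > 0 → local minimum
  f''(7.5826) = -0.4364 < 0 → local maximum

Critical points: x = 3 - sqrt(21) ≈ -1.5826 (local minimum); x = 3 + sqrt(21) ≈ 7.5826 (local maximum)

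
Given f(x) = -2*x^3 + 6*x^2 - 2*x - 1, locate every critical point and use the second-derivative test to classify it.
f'(x) = -6*x^2 + 12*x - 2

Solve f'(x) = 0:
  Factor: -6*x^2 + 12*x - 2 = -2*(3*x^2 - 6*x + 1); 3*x^2 - 6*x + 1 = 0 has no rational roots; quadratic formula: x = (6 ± √24)/6.
  ⇒ x = 1 - sqrt(6)/3 ≈ 0.1835, sqrt(6)/3 + 1 ≈ 1.8165

f''(x) = 12 - 12*x
Second-derivative test at each critical point:
  f''(0.1835) = 9.7980 > 0 → local minimum
  f''(1.8165) = -9.7980 < 0 → local maximum

Critical points: x = 1 - sqrt(6)/3 ≈ 0.1835 (local minimum); x = sqrt(6)/3 + 1 ≈ 1.8165 (local maximum)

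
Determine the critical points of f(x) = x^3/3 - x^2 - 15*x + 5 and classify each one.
f'(x) = x^2 - 2*x - 15

Solve f'(x) = 0:
  Factor: x^2 - 2*x - 15 = (x - 5)*(x + 3) = 0.
  ⇒ x = -3, 5

f''(x) = 2*x - 2
Second-derivative test at each critical point:
  f''(-3) = -8 < 0 → local maximum
  f''(5) = 8 > 0 → local minimum

Critical points: x = -3 (local maximum); x = 5 (local minimum)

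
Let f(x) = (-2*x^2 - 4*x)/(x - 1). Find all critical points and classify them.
f'(x) = 2*(-x^2 + 2*x + 2)/(x^2 - 2*x + 1)

Solve f'(x) = 0:
  f'(x) = -2*(x^2 - 2*x - 2)/(x - 1)^2; the denominator is positive wherever f is defined, so f'(x) = 0 ⇔ -2*x^2 + 4*x + 4 = 0.
  Factor: -2*x^2 + 4*x + 4 = -2*(x^2 - 2*x - 2); x^2 - 2*x - 2 = 0 has no rational roots; quadratic formula: x = (2 ± √12)/2.
  ⇒ x = 1 - sqrt(3) ≈ -0.7321, 1 + sqrt(3) ≈ 2.7321

f''(x) = -12/(x^3 - 3*x^2 + 3*x - 1)
Second-derivative test at each critical point:
  f''(-0.7321) = 2.3094 > 0 → local minimum
  f''(2.7321) = -2.3094 < 0 → local maximum

Critical points: x = 1 - sqrt(3) ≈ -0.7321 (local minimum); x = 1 + sqrt(3) ≈ 2.7321 (local maximum)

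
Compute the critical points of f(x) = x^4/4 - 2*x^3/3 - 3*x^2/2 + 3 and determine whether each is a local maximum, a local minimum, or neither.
f'(x) = x*(x^2 - 2*x - 3)

Solve f'(x) = 0:
  Factor: x^3 - 2*x^2 - 3*x = x*(x - 3)*(x + 1) = 0.
  ⇒ x = -1, 0, 3

f''(x) = 3*x^2 - 4*x - 3
Second-derivative test at each critical point:
  f''(-1) = 4 > 0 → local minimum
  f''(0) = -3 < 0 → local maximum
  f''(3) = 12 > 0 → local minimum

Critical points: x = -1 (local minimum); x = 0 (local maximum); x = 3 (local minimum)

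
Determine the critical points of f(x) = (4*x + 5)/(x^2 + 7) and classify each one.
f'(x) = 2*(-2*x^2 - 5*x + 14)/(x^4 + 14*x^2 + 49)

Solve f'(x) = 0:
  f'(x) = -2*(2*x^2 + 5*x - 14)/(x^2 + 7)^2; the denominator is positive wherever f is defined, so f'(x) = 0 ⇔ -4*x^2 - 10*x + 28 = 0.
  Factor: -4*x^2 - 10*x + 28 = -2*(2*x^2 + 5*x - 14); 2*x^2 + 5*x - 14 = 0 has no rational roots; quadratic formula: x = (-5 ± √137)/4.
  ⇒ x = -sqrt(137)/4 - 5/4 ≈ -4.1762, -5/4 + sqrt(137)/4 ≈ 1.6762

f''(x) = 2*(4*x^2*(4*x + 5) - (12*x + 5)*(x^2 + 7))/(x^2 + 7)^3
Second-derivative test at each critical point:
  f''(-4.1762) = 0.0392 > 0 → local minimum
  f''(1.6762) = -0.2433 < 0 → local maximum

Critical points: x = -sqrt(137)/4 - 5/4 ≈ -4.1762 (local minimum); x = -5/4 + sqrt(137)/4 ≈ 1.6762 (local maximum)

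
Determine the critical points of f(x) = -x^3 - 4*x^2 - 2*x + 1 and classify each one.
f'(x) = -3*x^2 - 8*x - 2

Solve f'(x) = 0:
  3*x^2 + 8*x + 2 = 0 has no rational roots; quadratic formula: x = (-8 ± √40)/6.
  ⇒ x = -4/3 - sqrt(10)/3 ≈ -2.3874, -4/3 + sqrt(10)/3 ≈ -0.2792

f''(x) = -6*x - 8
Second-derivative test at each critical point:
  f''(-2.3874) = 6.3246 > 0 → local minimum
  f''(-0.2792) = -6.3246 < 0 → local maximum

Critical points: x = -4/3 - sqrt(10)/3 ≈ -2.3874 (local minimum); x = -4/3 + sqrt(10)/3 ≈ -0.2792 (local maximum)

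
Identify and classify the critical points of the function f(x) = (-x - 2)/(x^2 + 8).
f'(x) = (-x^2 + 2*x*(x + 2) - 8)/(x^2 + 8)^2

Solve f'(x) = 0:
  f'(x) = (x^2 + 4*x - 8)/(x^2 + 8)^2; the denominator is positive wherever f is defined, so f'(x) = 0 ⇔ x^2 + 4*x - 8 = 0.
  x^2 + 4*x - 8 = 0 has no rational roots; quadratic formula: x = (-4 ± √48)/2.
  ⇒ x = -2*sqrt(3) - 2 ≈ -5.4641, -2 + 2*sqrt(3) ≈ 1.4641

f''(x) = 2*(-4*x^2*(x + 2) + (3*x + 2)*(x^2 + 8))/(x^2 + 8)^3
Second-derivative test at each critical point:
  f''(-5.4641) = -0.0048 < 0 → local maximum
  f''(1.4641) = 0.0673 > 0 → local minimum

Critical points: x = -2*sqrt(3) - 2 ≈ -5.4641 (local maximum); x = -2 + 2*sqrt(3) ≈ 1.4641 (local minimum)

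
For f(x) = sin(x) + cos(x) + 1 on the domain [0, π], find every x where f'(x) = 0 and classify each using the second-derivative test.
f'(x) = -sin(x) + cos(x)

Solve f'(x) = 0 on [0, π]:
  f'(x) = 0 ⇔ cos(x) = sin(x) ⇔ tan(x) = 1, i.e. x = arctan(1) + nπ; keep the solutions lying in [0, π].
  ⇒ x = pi/4 ≈ 0.7854

f''(x) = -sin(x) - cos(x)
Second-derivative test at each critical point:
  f''(0.7854) = -1.4142 < 0 → local maximum

Critical points: x = pi/4 ≈ 0.7854 (local maximum)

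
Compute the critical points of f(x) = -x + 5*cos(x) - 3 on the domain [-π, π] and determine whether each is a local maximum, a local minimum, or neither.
f'(x) = -5*sin(x) - 1

Solve f'(x) = 0 on [-π, π]:
  f'(x) = 0 ⇔ sin(x) = -1/5, i.e. x = arcsin(-1/5) + 2nπ or x = π − arcsin(-1/5) + 2nπ; keep the solutions lying in [-π, π].
  ⇒ x = -pi + asin(1/5) ≈ -2.9402, -asin(1/5) ≈ -0.2014

f''(x) = -5*cos(x)
Second-derivative test at each critical point:
  f''(-2.9402) = 4.8990 > 0 → local minimum
  f''(-0.2014) = -4.8990 < 0 → local maximum

Critical points: x = -pi + asin(1/5) ≈ -2.9402 (local minimum); x = -asin(1/5) ≈ -0.2014 (local maximum)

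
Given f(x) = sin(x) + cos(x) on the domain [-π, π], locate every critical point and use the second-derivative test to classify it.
f'(x) = -sin(x) + cos(x)

Solve f'(x) = 0 on [-π, π]:
  f'(x) = 0 ⇔ cos(x) = sin(x) ⇔ tan(x) = 1, i.e. x = arctan(1) + nπ; keep the solutions lying in [-π, π].
  ⇒ x = -3*pi/4 ≈ -2.3562, pi/4 ≈ 0.7854

f''(x) = -sin(x) - cos(x)
Second-derivative test at each critical point:
  f''(-2.3562) = 1.4142 > 0 → local minimum
  f''(0.7854) = -1.4142 < 0 → local maximum

Critical points: x = -3*pi/4 ≈ -2.3562 (local minimum); x = pi/4 ≈ 0.7854 (local maximum)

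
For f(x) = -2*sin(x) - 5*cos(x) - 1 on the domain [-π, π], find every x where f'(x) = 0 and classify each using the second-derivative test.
f'(x) = 5*sin(x) - 2*cos(x)

Solve f'(x) = 0 on [-π, π]:
  f'(x) = 0 ⇔ -2*cos(x) = -5*sin(x) ⇔ tan(x) = 2/5, i.e. x = arctan(2/5) + nπ; keep the solutions lying in [-π, π].
  ⇒ x = -pi + atan(2/5) ≈ -2.7611, atan(2/5) ≈ 0.3805

f''(x) = 2*sin(x) + 5*cos(x)
Second-derivative test at each critical point:
  f''(-2.7611) = -5.3852 < 0 → local maximum
  f''(0.3805) = 5.3852 > 0 → local minimum

Critical points: x = -pi + atan(2/5) ≈ -2.7611 (local maximum); x = atan(2/5) ≈ 0.3805 (local minimum)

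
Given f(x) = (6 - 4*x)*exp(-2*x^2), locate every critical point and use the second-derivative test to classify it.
f'(x) = 4*(2*x*(2*x - 3) - 1)*exp(-2*x^2)

Solve f'(x) = 0:
  f'(x) = (16*x^2 - 24*x - 4)·exp(-2*x^2) and exp(-2*x^2) > 0 for every x, so f'(x) = 0 ⇔ 16*x^2 - 24*x - 4 = 0.
  Factor: 16*x^2 - 24*x - 4 = 4*(4*x^2 - 6*x - 1); 4*x^2 - 6*x - 1 = 0 has no rational roots; quadratic formula: x = (6 ± √52)/8.
  ⇒ x = 3/4 - sqrt(13)/4 ≈ -0.1514, 3/4 + sqrt(13)/4 ≈ 1.6514

f''(x) = 8*(4*x^2*(3 - 2*x) + 6*x - 3)*exp(-2*x^2)
Second-derivative test at each critical point:
  f''(-0.1514) = -27.5521 < 0 → local maximum
  f''(1.6514) = 0.1234 > 0 → local minimum

Critical points: x = 3/4 - sqrt(13)/4 ≈ -0.1514 (local maximum); x = 3/4 + sqrt(13)/4 ≈ 1.6514 (local minimum)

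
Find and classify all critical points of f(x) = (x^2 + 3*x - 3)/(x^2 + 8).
f'(x) = (-3*x^2 + 22*x + 24)/(x^4 + 16*x^2 + 64)

Solve f'(x) = 0:
  f'(x) = -(3*x^2 - 22*x - 24)/(x^2 + 8)^2; the denominator is positive wherever f is defined, so f'(x) = 0 ⇔ -3*x^2 + 22*x + 24 = 0.
  3*x^2 - 22*x - 24 = 0 has no rational roots; quadratic formula: x = (22 ± √772)/6.
  ⇒ x = 11/3 - sqrt(193)/3 ≈ -0.9641, 11/3 + sqrt(193)/3 ≈ 8.2975

f''(x) = 2*(3*x^3 - 33*x^2 - 72*x + 88)/(x^6 + 24*x^4 + 192*x^2 + 512)
Second-derivative test at each critical point:
  f''(-0.9641) = 0.3485 > 0 → local minimum
  f''(8.2975) = -0.0047 < 0 → local maximum

Critical points: x = 11/3 - sqrt(193)/3 ≈ -0.9641 (local minimum); x = 11/3 + sqrt(193)/3 ≈ 8.2975 (local maximum)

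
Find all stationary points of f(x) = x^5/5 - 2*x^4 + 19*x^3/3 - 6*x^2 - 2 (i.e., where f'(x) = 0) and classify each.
f'(x) = x*(x^3 - 8*x^2 + 19*x - 12)

Solve f'(x) = 0:
  Factor: x^4 - 8*x^3 + 19*x^2 - 12*x = x*(x - 4)*(x - 3)*(x - 1) = 0.
  ⇒ x = 0, 1, 3, 4

f''(x) = 4*x^3 - 24*x^2 + 38*x - 12
Second-derivative test at each critical point:
  f''(0) = -12 < 0 → local maximum
  f''(1) = 6 > 0 → local minimum
  f''(3) = -6 < 0 → local maximum
  f''(4) = 12 > 0 → local minimum

Critical points: x = 0 (local maximum); x = 1 (local minimum); x = 3 (local maximum); x = 4 (local minimum)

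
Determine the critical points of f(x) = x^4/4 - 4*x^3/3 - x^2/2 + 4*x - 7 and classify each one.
f'(x) = x^3 - 4*x^2 - x + 4

Solve f'(x) = 0:
  Factor: x^3 - 4*x^2 - x + 4 = (x - 4)*(x - 1)*(x + 1) = 0.
  ⇒ x = -1, 1, 4

f''(x) = 3*x^2 - 8*x - 1
Second-derivative test at each critical point:
  f''(-1) = 10 > 0 → local minimum
  f''(1) = -6 < 0 → local maximum
  f''(4) = 15 > 0 → local minimum

Critical points: x = -1 (local minimum); x = 1 (local maximum); x = 4 (local minimum)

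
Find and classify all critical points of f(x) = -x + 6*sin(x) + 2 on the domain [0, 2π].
f'(x) = 6*cos(x) - 1

Solve f'(x) = 0 on [0, 2π]:
  f'(x) = 0 ⇔ cos(x) = 1/6, i.e. x = ±arccos(1/6) + 2nπ; keep the solutions lying in [0, 2π].
  ⇒ x = acos(1/6) ≈ 1.4033, -acos(1/6) + 2*pi ≈ 4.8798

f''(x) = -6*sin(x)
Second-derivative test at each critical point:
  f''(1.4033) = -5.9161 < 0 → local maximum
  f''(4.8798) = 5.9161 > 0 → local minimum

Critical points: x = acos(1/6) ≈ 1.4033 (local maximum); x = -acos(1/6) + 2*pi ≈ 4.8798 (local minimum)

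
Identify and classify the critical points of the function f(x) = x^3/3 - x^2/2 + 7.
f'(x) = x*(x - 1)

Solve f'(x) = 0:
  Factor: x^2 - x = x*(x - 1) = 0.
  ⇒ x = 0, 1

f''(x) = 2*x - 1
Second-derivative test at each critical point:
  f''(0) = -1 < 0 → local maximum
  f''(1) = 1 > 0 → local minimum

Critical points: x = 0 (local maximum); x = 1 (local minimum)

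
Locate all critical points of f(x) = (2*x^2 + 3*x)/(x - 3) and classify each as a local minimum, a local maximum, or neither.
f'(x) = (2*x^2 - 12*x - 9)/(x^2 - 6*x + 9)

Solve f'(x) = 0:
  f'(x) = (2*x^2 - 12*x - 9)/(x - 3)^2; the denominator is positive wherever f is defined, so f'(x) = 0 ⇔ 2*x^2 - 12*x - 9 = 0.
  2*x^2 - 12*x - 9 = 0 has no rational roots; quadratic formula: x = (12 ± √216)/4.
  ⇒ x = 3 - 3*sqrt(6)/2 ≈ -0.6742, 3 + 3*sqrt(6)/2 ≈ 6.6742

f''(x) = 54/(x^3 - 9*x^2 + 27*x - 27)
Second-derivative test at each critical point:
  f''(-0.6742) = -1.0887 < 0 → local maximum
  f''(6.6742) = 1.0887 > 0 → local minimum

Critical points: x = 3 - 3*sqrt(6)/2 ≈ -0.6742 (local maximum); x = 3 + 3*sqrt(6)/2 ≈ 6.6742 (local minimum)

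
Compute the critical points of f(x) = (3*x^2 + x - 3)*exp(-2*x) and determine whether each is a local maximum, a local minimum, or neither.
f'(x) = (-6*x^2 + 4*x + 7)*exp(-2*x)

Solve f'(x) = 0:
  f'(x) = (-6*x^2 + 4*x + 7)·exp(-2*x) and exp(-2*x) > 0 for every x, so f'(x) = 0 ⇔ -6*x^2 + 4*x + 7 = 0.
  6*x^2 - 4*x - 7 = 0 has no rational roots; quadratic formula: x = (4 ± √184)/12.
  ⇒ x = 1/3 - sqrt(46)/6 ≈ -0.7971, 1/3 + sqrt(46)/6 ≈ 1.4637

f''(x) = 2*(6*x^2 - 10*x - 5)*exp(-2*x)
Second-derivative test at each critical point:
  f''(-0.7971) = 66.7916 > 0 → local minimum
  f''(1.4637) = -0.7262 < 0 → local maximum

Critical points: x = 1/3 - sqrt(46)/6 ≈ -0.7971 (local minimum); x = 1/3 + sqrt(46)/6 ≈ 1.4637 (local maximum)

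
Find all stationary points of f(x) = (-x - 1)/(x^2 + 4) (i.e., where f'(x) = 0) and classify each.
f'(x) = (-x^2 + 2*x*(x + 1) - 4)/(x^2 + 4)^2

Solve f'(x) = 0:
  f'(x) = (x^2 + 2*x - 4)/(x^2 + 4)^2; the denominator is positive wherever f is defined, so f'(x) = 0 ⇔ x^2 + 2*x - 4 = 0.
  x^2 + 2*x - 4 = 0 has no rational roots; quadratic formula: x = (-2 ± √20)/2.
  ⇒ x = -sqrt(5) - 1 ≈ -3.2361, -1 + sqrt(5) ≈ 1.2361

f''(x) = 2*(-4*x^2*(x + 1) + (3*x + 1)*(x^2 + 4))/(x^2 + 4)^3
Second-derivative test at each critical point:
  f''(-3.2361) = -0.0214 < 0 → local maximum
  f''(1.2361) = 0.1464 > 0 → local minimum

Critical points: x = -sqrt(5) - 1 ≈ -3.2361 (local maximum); x = -1 + sqrt(5) ≈ 1.2361 (local minimum)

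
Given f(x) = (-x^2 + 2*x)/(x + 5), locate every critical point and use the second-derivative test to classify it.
f'(x) = (-x^2 - 10*x + 10)/(x^2 + 10*x + 25)

Solve f'(x) = 0:
  f'(x) = -(x^2 + 10*x - 10)/(x + 5)^2; the denominator is positive wherever f is defined, so f'(x) = 0 ⇔ -x^2 - 10*x + 10 = 0.
  x^2 + 10*x - 10 = 0 has no rational roots; quadratic formula: x = (-10 ± √140)/2.
  ⇒ x = -sqrt(35) - 5 ≈ -10.9161, -5 + sqrt(35) ≈ 0.9161

f''(x) = -70/(x^3 + 15*x^2 + 75*x + 125)
Second-derivative test at each critical point:
  f''(-10.9161) = 0.3381 > 0 → local minimum
  f''(0.9161) = -0.3381 < 0 → local maximum

Critical points: x = -sqrt(35) - 5 ≈ -10.9161 (local minimum); x = -5 + sqrt(35) ≈ 0.9161 (local maximum)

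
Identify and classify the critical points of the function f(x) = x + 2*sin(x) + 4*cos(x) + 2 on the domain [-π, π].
f'(x) = -4*sin(x) + 2*cos(x) + 1

Solve f'(x) = 0 on [-π, π]:
  f'(x) = 0 ⇔ -4*sin(x) + 2*cos(x) = -1. Write the left side as R·cos(x + φ) with R = √(2² + 4²) = 2*sqrt(5), cos φ = sqrt(5)/5, sin φ = 2*sqrt(5)/5; then cos(x + φ) = -sqrt(5)/10. Solve for x and keep the solutions lying in [-π, π].
  ⇒ x = -pi + atan((2 - sqrt(19))/(-2*sqrt(19) - 1)) ≈ -2.9035, atan((2 + sqrt(19))/(-1 + 2*sqrt(19))) ≈ 0.6892

f''(x) = -2*sin(x) - 4*cos(x)
Second-derivative test at each critical point:
  f''(-2.9035) = 4.3589 > 0 → local minimum
  f''(0.6892) = -4.3589 < 0 → local maximum

Critical points: x = -pi + atan((2 - sqrt(19))/(-2*sqrt(19) - 1)) ≈ -2.9035 (local minimum); x = atan((2 + sqrt(19))/(-1 + 2*sqrt(19))) ≈ 0.6892 (local maximum)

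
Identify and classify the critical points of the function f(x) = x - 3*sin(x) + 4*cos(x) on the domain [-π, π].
f'(x) = -4*sin(x) - 3*cos(x) + 1

Solve f'(x) = 0 on [-π, π]:
  f'(x) = 0 ⇔ -4*sin(x) - 3*cos(x) = -1. Write the left side as R·cos(x + φ) with R = √((-3)² + 4²) = 5, cos φ = -3/5, sin φ = 4/5; then cos(x + φ) = -1/5. Solve for x and keep the solutions lying in [-π, π].
  ⇒ x = atan((4 - 6*sqrt(6))/(3 + 8*sqrt(6))) ≈ -0.4421, atan((4 + 6*sqrt(6))/(3 - 8*sqrt(6))) + pi ≈ 2.2967

f''(x) = 3*sin(x) - 4*cos(x)
Second-derivative test at each critical point:
  f''(-0.4421) = -4.8990 < 0 → local maximum
  f''(2.2967) = 4.8990 > 0 → local minimum

Critical points: x = atan((4 - 6*sqrt(6))/(3 + 8*sqrt(6))) ≈ -0.4421 (local maximum); x = atan((4 + 6*sqrt(6))/(3 - 8*sqrt(6))) + pi ≈ 2.2967 (local minimum)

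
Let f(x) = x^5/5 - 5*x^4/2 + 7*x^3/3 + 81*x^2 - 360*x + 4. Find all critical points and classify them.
f'(x) = x^4 - 10*x^3 + 7*x^2 + 162*x - 360

Solve f'(x) = 0:
  Factor: x^4 - 10*x^3 + 7*x^2 + 162*x - 360 = (x - 6)*(x - 5)*(x - 3)*(x + 4) = 0.
  ⇒ x = -4, 3, 5, 6

f''(x) = 4*x^3 - 30*x^2 + 14*x + 162
Second-derivative test at each critical point:
  f''(-4) = -630 < 0 → local maximum
  f''(3) = 42 > 0 → local minimum
  f''(5) = -18 < 0 → local maximum
  f''(6) = 30 > 0 → local minimum

Critical points: x = -4 (local maximum); x = 3 (local minimum); x = 5 (local maximum); x = 6 (local minimum)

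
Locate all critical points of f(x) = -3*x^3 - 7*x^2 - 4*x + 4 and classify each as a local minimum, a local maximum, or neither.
f'(x) = -9*x^2 - 14*x - 4

Solve f'(x) = 0:
  9*x^2 + 14*x + 4 = 0 has no rational roots; quadratic formula: x = (-14 ± √52)/18.
  ⇒ x = -7/9 - sqrt(13)/9 ≈ -1.1784, -7/9 + sqrt(13)/9 ≈ -0.3772

f''(x) = -18*x - 14
Second-derivative test at each critical point:
  f''(-1.1784) = 7.2111 > 0 → local minimum
  f''(-0.3772) = -7.2111 < 0 → local maximum

Critical points: x = -7/9 - sqrt(13)/9 ≈ -1.1784 (local minimum); x = -7/9 + sqrt(13)/9 ≈ -0.3772 (local maximum)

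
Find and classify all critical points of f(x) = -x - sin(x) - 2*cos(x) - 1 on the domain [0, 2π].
f'(x) = 2*sin(x) - cos(x) - 1

Solve f'(x) = 0 on [0, 2π]:
  f'(x) = 0 ⇔ 2*sin(x) - cos(x) = 1. Write the left side as R·cos(x + φ) with R = √((-1)² + (-2)²) = sqrt(5), cos φ = -sqrt(5)/5, sin φ = -2*sqrt(5)/5; then cos(x + φ) = sqrt(5)/5. Solve for x and keep the solutions lying in [0, 2π].
  ⇒ x = atan(4/3) ≈ 0.9273, pi ≈ 3.1416

f''(x) = sin(x) + 2*cos(x)
Second-derivative test at each critical point:
  f''(0.9273) = 2 > 0 → local minimum
  f''(3.1416) = -2 < 0 → local maximum

Critical points: x = atan(4/3) ≈ 0.9273 (local minimum); x = pi ≈ 3.1416 (local maximum)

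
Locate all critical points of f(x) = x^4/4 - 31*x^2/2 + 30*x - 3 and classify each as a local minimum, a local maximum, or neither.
f'(x) = x^3 - 31*x + 30

Solve f'(x) = 0:
  Factor: x^3 - 31*x + 30 = (x - 5)*(x - 1)*(x + 6) = 0.
  ⇒ x = -6, 1, 5

f''(x) = 3*x^2 - 31
Second-derivative test at each critical point:
  f''(-6) = 77 > 0 → local minimum
  f''(1) = -28 < 0 → local maximum
  f''(5) = 44 > 0 → local minimum

Critical points: x = -6 (local minimum); x = 1 (local maximum); x = 5 (local minimum)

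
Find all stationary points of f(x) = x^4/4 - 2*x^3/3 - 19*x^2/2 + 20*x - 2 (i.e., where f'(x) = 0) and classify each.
f'(x) = x^3 - 2*x^2 - 19*x + 20

Solve f'(x) = 0:
  Factor: x^3 - 2*x^2 - 19*x + 20 = (x - 5)*(x - 1)*(x + 4) = 0.
  ⇒ x = -4, 1, 5

f''(x) = 3*x^2 - 4*x - 19
Second-derivative test at each critical point:
  f''(-4) = 45 > 0 → local minimum
  f''(1) = -20 < 0 → local maximum
  f''(5) = 36 > 0 → local minimum

Critical points: x = -4 (local minimum); x = 1 (local maximum); x = 5 (local minimum)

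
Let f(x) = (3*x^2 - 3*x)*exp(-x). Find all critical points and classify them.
f'(x) = 3*(-x^2 + 3*x - 1)*exp(-x)

Solve f'(x) = 0:
  f'(x) = (-3*x^2 + 9*x - 3)·exp(-x) and exp(-x) > 0 for every x, so f'(x) = 0 ⇔ -3*x^2 + 9*x - 3 = 0.
  Factor: -3*x^2 + 9*x - 3 = -3*(x^2 - 3*x + 1); x^2 - 3*x + 1 = 0 has no rational roots; quadratic formula: x = (3 ± √5)/2.
  ⇒ x = 3/2 - sqrt(5)/2 ≈ 0.3820, sqrt(5)/2 + 3/2 ≈ 2.6180

f''(x) = 3*(x^2 - 5*x + 4)*exp(-x)
Second-derivative test at each critical point:
  f''(0.3820) = 4.5785 > 0 → local minimum
  f''(2.6180) = -0.4893 < 0 → local maximum

Critical points: x = 3/2 - sqrt(5)/2 ≈ 0.3820 (local minimum); x = sqrt(5)/2 + 3/2 ≈ 2.6180 (local maximum)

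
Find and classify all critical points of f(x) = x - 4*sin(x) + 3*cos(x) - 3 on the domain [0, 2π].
f'(x) = -3*sin(x) - 4*cos(x) + 1

Solve f'(x) = 0 on [0, 2π]:
  f'(x) = 0 ⇔ -3*sin(x) - 4*cos(x) = -1. Write the left side as R·cos(x + φ) with R = √((-4)² + 3²) = 5, cos φ = -4/5, sin φ = 3/5; then cos(x + φ) = -1/5. Solve for x and keep the solutions lying in [0, 2π].
  ⇒ x = atan((3 + 8*sqrt(6))/(4 - 6*sqrt(6))) + pi ≈ 2.0129, atan((3 - 8*sqrt(6))/(4 + 6*sqrt(6))) + 2*pi ≈ 5.5572

f''(x) = 4*sin(x) - 3*cos(x)
Second-derivative test at each critical point:
  f''(2.0129) = 4.8990 > 0 → local minimum
  f''(5.5572) = -4.8990 < 0 → local maximum

Critical points: x = atan((3 + 8*sqrt(6))/(4 - 6*sqrt(6))) + pi ≈ 2.0129 (local minimum); x = atan((3 - 8*sqrt(6))/(4 + 6*sqrt(6))) + 2*pi ≈ 5.5572 (local maximum)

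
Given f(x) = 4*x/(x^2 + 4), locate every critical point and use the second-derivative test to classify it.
f'(x) = 4*(4 - x^2)/(x^4 + 8*x^2 + 16)

Solve f'(x) = 0:
  f'(x) = -4*(x - 2)*(x + 2)/(x^2 + 4)^2; the denominator is positive wherever f is defined, so f'(x) = 0 ⇔ 16 - 4*x^2 = 0.
  Factor: 16 - 4*x^2 = -4*(x - 2)*(x + 2) = 0.
  ⇒ x = -2, 2

f''(x) = 8*x*(x^2 - 12)/(x^2 + 4)^3
Second-derivative test at each critical point:
  f''(-2) = 1/4 > 0 → local minimum
  f''(2) = -1/4 < 0 → local maximum

Critical points: x = -2 (local minimum); x = 2 (local maximum)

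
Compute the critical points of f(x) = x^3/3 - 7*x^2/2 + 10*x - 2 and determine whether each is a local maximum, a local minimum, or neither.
f'(x) = x^2 - 7*x + 10

Solve f'(x) = 0:
  Factor: x^2 - 7*x + 10 = (x - 5)*(x - 2) = 0.
  ⇒ x = 2, 5

f''(x) = 2*x - 7
Second-derivative test at each critical point:
  f''(2) = -3 < 0 → local maximum
  f''(5) = 3 > 0 → local minimum

Critical points: x = 2 (local maximum); x = 5 (local minimum)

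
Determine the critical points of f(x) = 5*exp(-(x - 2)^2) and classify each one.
f'(x) = 10*(2 - x)*exp(-(x - 2)^2)

Solve f'(x) = 0:
  f'(x) = (20 - 10*x)·exp(-(x - 2)^2) and exp(-(x - 2)^2) > 0 for every x, so f'(x) = 0 ⇔ 20 - 10*x = 0.
  Factor: 20 - 10*x = -10*(x - 2) = 0.
  ⇒ x = 2

f''(x) = 10*(2*(x - 2)^2 - 1)*exp(-(x - 2)^2)
Second-derivative test at each critical point:
  f''(2) = -10 < 0 → local maximum

Critical points: x = 2 (local maximum)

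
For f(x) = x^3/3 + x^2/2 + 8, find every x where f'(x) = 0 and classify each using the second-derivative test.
f'(x) = x*(x + 1)

Solve f'(x) = 0:
  Factor: x^2 + x = x*(x + 1) = 0.
  ⇒ x = -1, 0

f''(x) = 2*x + 1
Second-derivative test at each critical point:
  f''(-1) = -1 < 0 → local maximum
  f''(0) = 1 > 0 → local minimum

Critical points: x = -1 (local maximum); x = 0 (local minimum)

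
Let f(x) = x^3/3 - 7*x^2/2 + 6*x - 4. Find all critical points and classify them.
f'(x) = x^2 - 7*x + 6

Solve f'(x) = 0:
  Factor: x^2 - 7*x + 6 = (x - 6)*(x - 1) = 0.
  ⇒ x = 1, 6

f''(x) = 2*x - 7
Second-derivative test at each critical point:
  f''(1) = -5 < 0 → local maximum
  f''(6) = 5 > 0 → local minimum

Critical points: x = 1 (local maximum); x = 6 (local minimum)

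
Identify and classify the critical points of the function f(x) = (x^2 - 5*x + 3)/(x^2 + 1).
f'(x) = (5*x^2 - 4*x - 5)/(x^4 + 2*x^2 + 1)

Solve f'(x) = 0:
  f'(x) = (5*x^2 - 4*x - 5)/(x^2 + 1)^2; the denominator is positive wherever f is defined, so f'(x) = 0 ⇔ 5*x^2 - 4*x - 5 = 0.
  5*x^2 - 4*x - 5 = 0 has no rational roots; quadratic formula: x = (4 ± √116)/10.
  ⇒ x = 2/5 - sqrt(29)/5 ≈ -0.6770, 2/5 + sqrt(29)/5 ≈ 1.4770

f''(x) = 2*(-5*x^3 + 6*x^2 + 15*x - 2)/(x^6 + 3*x^4 + 3*x^2 + 1)
Second-derivative test at each critical point:
  f''(-0.6770) = -5.0640 < 0 → local maximum
  f''(1.4770) = 1.0640 > 0 → local minimum

Critical points: x = 2/5 - sqrt(29)/5 ≈ -0.6770 (local maximum); x = 2/5 + sqrt(29)/5 ≈ 1.4770 (local minimum)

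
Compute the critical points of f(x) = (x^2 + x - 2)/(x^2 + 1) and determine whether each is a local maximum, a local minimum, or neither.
f'(x) = (-x^2 + 6*x + 1)/(x^4 + 2*x^2 + 1)

Solve f'(x) = 0:
  f'(x) = -(x^2 - 6*x - 1)/(x^2 + 1)^2; the denominator is positive wherever f is defined, so f'(x) = 0 ⇔ -x^2 + 6*x + 1 = 0.
  x^2 - 6*x - 1 = 0 has no rational roots; quadratic formula: x = (6 ± √40)/2.
  ⇒ x = 3 - sqrt(10) ≈ -0.1623, 3 + sqrt(10) ≈ 6.1623

f''(x) = 2*(x^3 - 9*x^2 - 3*x + 3)/(x^6 + 3*x^4 + 3*x^2 + 1)
Second-derivative test at each critical point:
  f''(-0.1623) = 6.0042 > 0 → local minimum
  f''(6.1623) = -0.0042 < 0 → local maximum

Critical points: x = 3 - sqrt(10) ≈ -0.1623 (local minimum); x = 3 + sqrt(10) ≈ 6.1623 (local maximum)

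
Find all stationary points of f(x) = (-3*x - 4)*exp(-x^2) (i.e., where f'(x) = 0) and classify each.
f'(x) = (2*x*(3*x + 4) - 3)*exp(-x^2)

Solve f'(x) = 0:
  f'(x) = (6*x^2 + 8*x - 3)·exp(-x^2) and exp(-x^2) > 0 for every x, so f'(x) = 0 ⇔ 6*x^2 + 8*x - 3 = 0.
  6*x^2 + 8*x - 3 = 0 has no rational roots; quadratic formula: x = (-8 ± √136)/12.
  ⇒ x = -sqrt(34)/6 - 2/3 ≈ -1.6385, -2/3 + sqrt(34)/6 ≈ 0.3052

f''(x) = 2*(-6*x^3 - 8*x^2 + 9*x + 4)*exp(-x^2)
Second-derivative test at each critical point:
  f''(-1.6385) = -0.7959 < 0 → local maximum
  f''(0.3052) = 10.6250 > 0 → local minimum

Critical points: x = -sqrt(34)/6 - 2/3 ≈ -1.6385 (local maximum); x = -2/3 + sqrt(34)/6 ≈ 0.3052 (local minimum)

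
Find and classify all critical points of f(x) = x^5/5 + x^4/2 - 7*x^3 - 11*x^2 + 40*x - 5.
f'(x) = x^4 + 2*x^3 - 21*x^2 - 22*x + 40

Solve f'(x) = 0:
  Factor: x^4 + 2*x^3 - 21*x^2 - 22*x + 40 = (x - 4)*(x - 1)*(x + 2)*(x + 5) = 0.
  ⇒ x = -5, -2, 1, 4

f''(x) = 4*x^3 + 6*x^2 - 42*x - 22
Second-derivative test at each critical point:
  f''(-5) = -162 < 0 → local maximum
  f''(-2) = 54 > 0 → local minimum
  f''(1) = -54 < 0 → local maximum
  f''(4) = 162 > 0 → local minimum

Critical points: x = -5 (local maximum); x = -2 (local minimum); x = 1 (local maximum); x = 4 (local minimum)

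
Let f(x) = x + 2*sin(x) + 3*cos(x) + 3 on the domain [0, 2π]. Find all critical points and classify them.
f'(x) = -3*sin(x) + 2*cos(x) + 1

Solve f'(x) = 0 on [0, 2π]:
  f'(x) = 0 ⇔ -3*sin(x) + 2*cos(x) = -1. Write the left side as R·cos(x + φ) with R = √(2² + 3²) = sqrt(13), cos φ = 2*sqrt(13)/13, sin φ = 3*sqrt(13)/13; then cos(x + φ) = -sqrt(13)/13. Solve for x and keep the solutions lying in [0, 2π].
  ⇒ x = atan((3 + 4*sqrt(3))/(-2 + 6*sqrt(3))) ≈ 0.8690, atan((3 - 4*sqrt(3))/(-6*sqrt(3) - 2)) + pi ≈ 3.4486

f''(x) = -2*sin(x) - 3*cos(x)
Second-derivative test at each critical point:
  f''(0.8690) = -3.4641 < 0 → local maximum
  f''(3.4486) = 3.4641 > 0 → local minimum

Critical points: x = atan((3 + 4*sqrt(3))/(-2 + 6*sqrt(3))) ≈ 0.8690 (local maximum); x = atan((3 - 4*sqrt(3))/(-6*sqrt(3) - 2)) + pi ≈ 3.4486 (local minimum)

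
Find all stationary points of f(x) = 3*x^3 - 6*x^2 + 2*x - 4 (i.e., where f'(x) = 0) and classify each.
f'(x) = 9*x^2 - 12*x + 2

Solve f'(x) = 0:
  9*x^2 - 12*x + 2 = 0 has no rational roots; quadratic formula: x = (12 ± √72)/18.
  ⇒ x = 2/3 - sqrt(2)/3 ≈ 0.1953, sqrt(2)/3 + 2/3 ≈ 1.1381

f''(x) = 18*x - 12
Second-derivative test at each critical point:
  f''(0.1953) = -8.4853 < 0 → local maximum
  f''(1.1381) = 8.4853 > 0 → local minimum

Critical points: x = 2/3 - sqrt(2)/3 ≈ 0.1953 (local maximum); x = sqrt(2)/3 + 2/3 ≈ 1.1381 (local minimum)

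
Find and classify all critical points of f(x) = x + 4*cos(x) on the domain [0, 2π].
f'(x) = 1 - 4*sin(x)

Solve f'(x) = 0 on [0, 2π]:
  f'(x) = 0 ⇔ sin(x) = 1/4, i.e. x = arcsin(1/4) + 2nπ or x = π − arcsin(1/4) + 2nπ; keep the solutions lying in [0, 2π].
  ⇒ x = asin(1/4) ≈ 0.2527, pi - asin(1/4) ≈ 2.8889

f''(x) = -4*cos(x)
Second-derivative test at each critical point:
  f''(0.2527) = -3.8730 < 0 → local maximum
  f''(2.8889) = 3.8730 > 0 → local minimum

Critical points: x = asin(1/4) ≈ 0.2527 (local maximum); x = pi - asin(1/4) ≈ 2.8889 (local minimum)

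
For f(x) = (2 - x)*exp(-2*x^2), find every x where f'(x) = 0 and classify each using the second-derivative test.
f'(x) = (4*x*(x - 2) - 1)*exp(-2*x^2)

Solve f'(x) = 0:
  f'(x) = (4*x^2 - 8*x - 1)·exp(-2*x^2) and exp(-2*x^2) > 0 for every x, so f'(x) = 0 ⇔ 4*x^2 - 8*x - 1 = 0.
  4*x^2 - 8*x - 1 = 0 has no rational roots; quadratic formula: x = (8 ± √80)/8.
  ⇒ x = 1 - sqrt(5)/2 ≈ -0.1180, 1 + sqrt(5)/2 ≈ 2.1180

f''(x) = 4*(4*x^2*(2 - x) + 3*x - 2)*exp(-2*x^2)
Second-derivative test at each critical point:
  f''(-0.1180) = -8.6985 < 0 → local maximum
  f''(2.1180) = 0.0011 > 0 → local minimum

Critical points: x = 1 - sqrt(5)/2 ≈ -0.1180 (local maximum); x = 1 + sqrt(5)/2 ≈ 2.1180 (local minimum)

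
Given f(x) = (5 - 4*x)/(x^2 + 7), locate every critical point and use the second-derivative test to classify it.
f'(x) = 2*(2*x^2 - 5*x - 14)/(x^4 + 14*x^2 + 49)

Solve f'(x) = 0:
  f'(x) = 2*(2*x^2 - 5*x - 14)/(x^2 + 7)^2; the denominator is positive wherever f is defined, so f'(x) = 0 ⇔ 4*x^2 - 10*x - 28 = 0.
  Factor: 4*x^2 - 10*x - 28 = 2*(2*x^2 - 5*x - 14); 2*x^2 - 5*x - 14 = 0 has no rational roots; quadratic formula: x = (5 ± √137)/4.
  ⇒ x = 5/4 - sqrt(137)/4 ≈ -1.6762, 5/4 + sqrt(137)/4 ≈ 4.1762

f''(x) = 2*(4*x^2*(5 - 4*x) + (12*x - 5)*(x^2 + 7))/(x^2 + 7)^3
Second-derivative test at each critical point:
  f''(-1.6762) = -0.2433 < 0 → local maximum
  f''(4.1762) = 0.0392 > 0 → local minimum

Critical points: x = 5/4 - sqrt(137)/4 ≈ -1.6762 (local maximum); x = 5/4 + sqrt(137)/4 ≈ 4.1762 (local minimum)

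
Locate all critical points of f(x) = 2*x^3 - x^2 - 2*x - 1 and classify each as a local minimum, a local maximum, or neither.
f'(x) = 6*x^2 - 2*x - 2

Solve f'(x) = 0:
  Factor: 6*x^2 - 2*x - 2 = 2*(3*x^2 - x - 1); 3*x^2 - x - 1 = 0 has no rational roots; quadratic formula: x = (1 ± √13)/6.
  ⇒ x = 1/6 - sqrt(13)/6 ≈ -0.4343, 1/6 + sqrt(13)/6 ≈ 0.7676

f''(x) = 12*x - 2
Second-derivative test at each critical point:
  f''(-0.4343) = -7.2111 < 0 → local maximum
  f''(0.7676) = 7.2111 > 0 → local minimum

Critical points: x = 1/6 - sqrt(13)/6 ≈ -0.4343 (local maximum); x = 1/6 + sqrt(13)/6 ≈ 0.7676 (local minimum)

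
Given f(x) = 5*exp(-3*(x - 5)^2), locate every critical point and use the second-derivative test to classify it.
f'(x) = 30*(5 - x)*exp(-3*(x - 5)^2)

Solve f'(x) = 0:
  f'(x) = (150 - 30*x)·exp(-3*(x - 5)^2) and exp(-3*(x - 5)^2) > 0 for every x, so f'(x) = 0 ⇔ 150 - 30*x = 0.
  Factor: 150 - 30*x = -30*(x - 5) = 0.
  ⇒ x = 5

f''(x) = 30*(6*(x - 5)^2 - 1)*exp(-3*(x - 5)^2)
Second-derivative test at each critical point:
  f''(5) = -30 < 0 → local maximum

Critical points: x = 5 (local maximum)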